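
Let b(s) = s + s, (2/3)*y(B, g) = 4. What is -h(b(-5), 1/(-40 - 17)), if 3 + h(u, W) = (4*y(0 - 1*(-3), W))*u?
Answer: 243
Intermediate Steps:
y(B, g) = 6 (y(B, g) = (3/2)*4 = 6)
b(s) = 2*s
h(u, W) = -3 + 24*u (h(u, W) = -3 + (4*6)*u = -3 + 24*u)
-h(b(-5), 1/(-40 - 17)) = -(-3 + 24*(2*(-5))) = -(-3 + 24*(-10)) = -(-3 - 240) = -1*(-243) = 243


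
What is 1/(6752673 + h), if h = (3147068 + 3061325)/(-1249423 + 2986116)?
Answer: 1736693/11727326138782 ≈ 1.4809e-7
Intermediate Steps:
h = 6208393/1736693 ≈ 3.5748
1/(6752673 + h) = 1/(6752673 + 6208393/1736693) = 1/(11727326138782/1736693) = 1736693/11727326138782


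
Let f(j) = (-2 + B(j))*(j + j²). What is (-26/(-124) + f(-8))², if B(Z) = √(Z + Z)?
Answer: (-6931 + 13888*I)²/3844 ≈ -37679.0 - 50082.0*I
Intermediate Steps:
B(Z) = √2*√Z (B(Z) = √(2*Z) = √2*√Z)
f(j) = (-2 + √2*√j)*(j + j²)
(-26/(-124) + f(-8))² = (-26/(-124) - 8*(-2 - 2*(-8) + √2*√(-8) + √2*(-8)^(3/2)))² = (-26*(-1/124) - 8*(-2 + 16 + √2*(2*I*√2) + √2*(-16*I*√2)))² = (13/62 - 8*(-2 + 16 + 4*I - 32*I))² = (13/62 - 8*(14 - 28*I))² = (13/62 + (-112 + 224*I))² = (-6931/62 + 224*I)²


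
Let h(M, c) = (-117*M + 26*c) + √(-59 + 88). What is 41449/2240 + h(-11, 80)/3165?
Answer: 27745633/1417920 + √29/3165 ≈ 19.570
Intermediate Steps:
h(M, c) = √29 - 117*M + 26*c (h(M, c) = (-117*M + 26*c) + √29 = √29 - 117*M + 26*c)
41449/2240 + h(-11, 80)/3165 = 41449/2240 + (√29 - 117*(-11) + 26*80)/3165 = 41449*(1/2240) + (√29 + 1287 + 2080)*(1/3165) = 41449/2240 + (3367 + √29)*(1/3165) = 41449/2240 + (3367/3165 + √29/3165) = 27745633/1417920 + √29/3165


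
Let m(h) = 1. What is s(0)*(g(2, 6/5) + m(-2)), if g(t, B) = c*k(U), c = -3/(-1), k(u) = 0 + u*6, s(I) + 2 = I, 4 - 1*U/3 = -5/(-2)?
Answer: -164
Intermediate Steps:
U = 9/2 (U = 12 - (-15)/(-2) = 12 - (-15)*(-1)/2 = 12 - 3*5/2 = 12 - 15/2 = 9/2 ≈ 4.5000)
s(I) = -2 + I
k(u) = 6*u (k(u) = 0 + 6*u = 6*u)
c = 3 (c = -3*(-1) = 3)
g(t, B) = 81 (g(t, B) = 3*(6*(9/2)) = 3*27 = 81)
s(0)*(g(2, 6/5) + m(-2)) = (-2 + 0)*(81 + 1) = -2*82 = -164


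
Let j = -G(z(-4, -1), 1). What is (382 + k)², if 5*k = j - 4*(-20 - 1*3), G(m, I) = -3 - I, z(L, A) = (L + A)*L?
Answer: 4024036/25 ≈ 1.6096e+5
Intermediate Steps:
z(L, A) = L*(A + L) (z(L, A) = (A + L)*L = L*(A + L))
j = 4 (j = -(-3 - 1*1) = -(-3 - 1) = -1*(-4) = 4)
k = 96/5 (k = (4 - 4*(-20 - 1*3))/5 = (4 - 4*(-20 - 3))/5 = (4 - 4*(-23))/5 = (4 + 92)/5 = (⅕)*96 = 96/5 ≈ 19.200)
(382 + k)² = (382 + 96/5)² = (2006/5)² = 4024036/25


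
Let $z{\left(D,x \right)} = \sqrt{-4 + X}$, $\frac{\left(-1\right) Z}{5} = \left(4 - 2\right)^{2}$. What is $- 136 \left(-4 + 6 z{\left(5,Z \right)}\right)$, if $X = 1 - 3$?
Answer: $544 - 816 i \sqrt{6} \approx 544.0 - 1998.8 i$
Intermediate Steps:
$X = -2$ ($X = 1 - 3 = -2$)
$Z = -20$ ($Z = - 5 \left(4 - 2\right)^{2} = - 5 \cdot 2^{2} = \left(-5\right) 4 = -20$)
$z{\left(D,x \right)} = i \sqrt{6}$ ($z{\left(D,x \right)} = \sqrt{-4 - 2} = \sqrt{-6} = i \sqrt{6}$)
$- 136 \left(-4 + 6 z{\left(5,Z \right)}\right) = - 136 \left(-4 + 6 i \sqrt{6}\right) = 544 - 816 i \sqrt{6}$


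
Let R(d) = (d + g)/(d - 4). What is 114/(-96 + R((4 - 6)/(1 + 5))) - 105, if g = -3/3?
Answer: -66051/622 ≈ -106.19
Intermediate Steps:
g = -1 (g = -3*⅓ = -1)
R(d) = (-1 + d)/(-4 + d) (R(d) = (d - 1)/(d - 4) = (-1 + d)/(-4 + d))
114/(-96 + R((4 - 6)/(1 + 5))) - 105 = 114/(-96 + (-1 + (4 - 6)/(1 + 5))/(-4 + (4 - 6)/(1 + 5))) - 105 = 114/(-96 + (-1 - 2/6)/(-4 - 2/6)) - 105 = 114/(-96 + (-1 - 2*⅙)/(-4 - 2*⅙)) - 105 = 114/(-96 + (-1 - ⅓)/(-4 - ⅓)) - 105 = 114/(-96 - 4/3/(-13/3)) - 105 = 114/(-96 - 3/13*(-4/3)) - 105 = 114/(-96 + 4/13) - 105 = 114/(-1244/13) - 105 = 114*(-13/1244) - 105 = -741/622 - 105 = -66051/622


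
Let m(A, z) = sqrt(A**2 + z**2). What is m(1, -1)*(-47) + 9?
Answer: 9 - 47*sqrt(2) ≈ -57.468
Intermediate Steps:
m(1, -1)*(-47) + 9 = sqrt(1**2 + (-1)**2)*(-47) + 9 = sqrt(1 + 1)*(-47) + 9 = sqrt(2)*(-47) + 9 = -47*sqrt(2) + 9 = 9 - 47*sqrt(2)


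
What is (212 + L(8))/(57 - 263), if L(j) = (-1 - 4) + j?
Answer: -215/206 ≈ -1.0437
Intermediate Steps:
L(j) = -5 + j
(212 + L(8))/(57 - 263) = (212 + (-5 + 8))/(57 - 263) = (212 + 3)/(-206) = 215*(-1/206) = -215/206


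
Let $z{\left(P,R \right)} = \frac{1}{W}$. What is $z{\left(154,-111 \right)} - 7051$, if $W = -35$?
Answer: $- \frac{246786}{35} \approx -7051.0$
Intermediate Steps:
$z{\left(P,R \right)} = - \frac{1}{35}$ ($z{\left(P,R \right)} = \frac{1}{-35} = - \frac{1}{35}$)
$z{\left(154,-111 \right)} - 7051 = - \frac{1}{35} - 7051 = - \frac{246786}{35}$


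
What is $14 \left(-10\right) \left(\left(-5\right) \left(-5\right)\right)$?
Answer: $-3500$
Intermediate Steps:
$14 \left(-10\right) \left(\left(-5\right) \left(-5\right)\right) = \left(-140\right) 25 = -3500$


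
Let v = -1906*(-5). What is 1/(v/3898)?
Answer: 1949/4765 ≈ 0.40902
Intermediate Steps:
v = 9530
1/(v/3898) = 1/(9530/3898) = 1/(9530*(1/3898)) = 1/(4765/1949) = 1949/4765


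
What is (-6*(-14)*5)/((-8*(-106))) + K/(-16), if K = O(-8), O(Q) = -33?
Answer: 2169/848 ≈ 2.5578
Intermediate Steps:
K = -33
(-6*(-14)*5)/((-8*(-106))) + K/(-16) = (-6*(-14)*5)/((-8*(-106))) - 33/(-16) = (84*5)/848 - 33*(-1/16) = 420*(1/848) + 33/16 = 105/212 + 33/16 = 2169/848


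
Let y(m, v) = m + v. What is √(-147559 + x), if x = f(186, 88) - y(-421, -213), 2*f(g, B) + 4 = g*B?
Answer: I*√138743 ≈ 372.48*I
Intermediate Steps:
f(g, B) = -2 + B*g/2 (f(g, B) = -2 + (g*B)/2 = -2 + (B*g)/2 = -2 + B*g/2)
x = 8816 (x = (-2 + (½)*88*186) - (-421 - 213) = (-2 + 8184) - 1*(-634) = 8182 + 634 = 8816)
√(-147559 + x) = √(-147559 + 8816) = √(-138743) = I*√138743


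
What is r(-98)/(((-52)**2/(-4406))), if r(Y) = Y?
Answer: 107947/676 ≈ 159.68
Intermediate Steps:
r(-98)/(((-52)**2/(-4406))) = -98/((-52)**2/(-4406)) = -98/(2704*(-1/4406)) = -98/(-1352/2203) = -98*(-2203/1352) = 107947/676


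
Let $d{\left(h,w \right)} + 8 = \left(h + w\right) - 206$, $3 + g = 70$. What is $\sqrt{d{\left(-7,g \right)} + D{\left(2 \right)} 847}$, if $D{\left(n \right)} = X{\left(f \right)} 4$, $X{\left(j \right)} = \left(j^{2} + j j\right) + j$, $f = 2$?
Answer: $\sqrt{33726} \approx 183.65$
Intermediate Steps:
$g = 67$ ($g = -3 + 70 = 67$)
$X{\left(j \right)} = j + 2 j^{2}$ ($X{\left(j \right)} = \left(j^{2} + j^{2}\right) + j = 2 j^{2} + j = j + 2 j^{2}$)
$d{\left(h,w \right)} = -214 + h + w$ ($d{\left(h,w \right)} = -8 - \left(206 - h - w\right) = -8 + \left(-206 + h + w\right) = -214 + h + w$)
$D{\left(n \right)} = 40$ ($D{\left(n \right)} = 2 \left(1 + 2 \cdot 2\right) 4 = 2 \left(1 + 4\right) 4 = 2 \cdot 5 \cdot 4 = 10 \cdot 4 = 40$)
$\sqrt{d{\left(-7,g \right)} + D{\left(2 \right)} 847} = \sqrt{\left(-214 - 7 + 67\right) + 40 \cdot 847} = \sqrt{-154 + 33880} = \sqrt{33726}$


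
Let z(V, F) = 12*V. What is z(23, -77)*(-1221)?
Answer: -336996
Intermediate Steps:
z(23, -77)*(-1221) = (12*23)*(-1221) = 276*(-1221) = -336996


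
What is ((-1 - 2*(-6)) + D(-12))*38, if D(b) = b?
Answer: -38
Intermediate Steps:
((-1 - 2*(-6)) + D(-12))*38 = ((-1 - 2*(-6)) - 12)*38 = ((-1 + 12) - 12)*38 = (11 - 12)*38 = -1*38 = -38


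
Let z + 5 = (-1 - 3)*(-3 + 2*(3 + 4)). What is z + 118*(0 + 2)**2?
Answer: 423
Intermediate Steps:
z = -49 (z = -5 + (-1 - 3)*(-3 + 2*(3 + 4)) = -5 - 4*(-3 + 2*7) = -5 - 4*(-3 + 14) = -5 - 4*11 = -5 - 44 = -49)
z + 118*(0 + 2)**2 = -49 + 118*(0 + 2)**2 = -49 + 118*2**2 = -49 + 118*4 = -49 + 472 = 423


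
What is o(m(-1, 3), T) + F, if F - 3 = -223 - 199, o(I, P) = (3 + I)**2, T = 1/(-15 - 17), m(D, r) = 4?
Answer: -370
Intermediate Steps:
T = -1/32 (T = 1/(-32) = -1/32 ≈ -0.031250)
F = -419 (F = 3 + (-223 - 199) = 3 - 422 = -419)
o(m(-1, 3), T) + F = (3 + 4)**2 - 419 = 7**2 - 419 = 49 - 419 = -370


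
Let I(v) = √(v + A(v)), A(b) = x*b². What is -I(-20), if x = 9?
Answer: -2*√895 ≈ -59.833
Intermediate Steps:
A(b) = 9*b²
I(v) = √(v + 9*v²)
-I(-20) = -√(-20*(1 + 9*(-20))) = -√(-20*(1 - 180)) = -√(-20*(-179)) = -√3580 = -2*√895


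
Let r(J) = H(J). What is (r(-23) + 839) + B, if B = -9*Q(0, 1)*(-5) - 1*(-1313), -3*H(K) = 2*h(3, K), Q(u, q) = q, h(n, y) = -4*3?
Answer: 2205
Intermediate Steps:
h(n, y) = -12
H(K) = 8 (H(K) = -2*(-12)/3 = -1/3*(-24) = 8)
r(J) = 8
B = 1358 (B = -9*1*(-5) - 1*(-1313) = -9*(-5) + 1313 = 45 + 1313 = 1358)
(r(-23) + 839) + B = (8 + 839) + 1358 = 847 + 1358 = 2205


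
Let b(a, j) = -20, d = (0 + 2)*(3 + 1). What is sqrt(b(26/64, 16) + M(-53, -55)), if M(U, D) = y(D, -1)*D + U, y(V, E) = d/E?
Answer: sqrt(367) ≈ 19.157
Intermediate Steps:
d = 8 (d = 2*4 = 8)
y(V, E) = 8/E
M(U, D) = U - 8*D (M(U, D) = (8/(-1))*D + U = (8*(-1))*D + U = -8*D + U = U - 8*D)
sqrt(b(26/64, 16) + M(-53, -55)) = sqrt(-20 + (-53 - 8*(-55))) = sqrt(-20 + (-53 + 440)) = sqrt(-20 + 387) = sqrt(367)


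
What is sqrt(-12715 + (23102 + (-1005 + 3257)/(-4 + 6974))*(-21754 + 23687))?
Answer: sqrt(542212342476105)/3485 ≈ 6681.6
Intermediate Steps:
sqrt(-12715 + (23102 + (-1005 + 3257)/(-4 + 6974))*(-21754 + 23687)) = sqrt(-12715 + (23102 + 2252/6970)*1933) = sqrt(-12715 + (23102 + 2252*(1/6970))*1933) = sqrt(-12715 + (23102 + 1126/3485)*1933) = sqrt(-12715 + (80511596/3485)*1933) = sqrt(-12715 + 155628915068/3485) = sqrt(155584603293/3485) = sqrt(542212342476105)/3485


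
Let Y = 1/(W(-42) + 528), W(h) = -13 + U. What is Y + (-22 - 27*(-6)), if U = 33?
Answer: 76721/548 ≈ 140.00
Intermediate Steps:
W(h) = 20 (W(h) = -13 + 33 = 20)
Y = 1/548 (Y = 1/(20 + 528) = 1/548 ≈ 0.0018248)
Y + (-22 - 27*(-6)) = 1/548 + (-22 - 27*(-6)) = 1/548 + (-22 + 162) = 1/548 + 140 = 76721/548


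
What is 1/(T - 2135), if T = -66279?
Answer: -1/68414 ≈ -1.4617e-5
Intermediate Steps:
1/(T - 2135) = 1/(-66279 - 2135) = 1/(-68414) = -1/68414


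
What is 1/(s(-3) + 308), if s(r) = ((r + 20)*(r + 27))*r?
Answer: -1/916 ≈ -0.0010917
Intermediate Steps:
s(r) = r*(20 + r)*(27 + r) (s(r) = ((20 + r)*(27 + r))*r = r*(20 + r)*(27 + r))
1/(s(-3) + 308) = 1/(-3*(540 + (-3)² + 47*(-3)) + 308) = 1/(-3*(540 + 9 - 141) + 308) = 1/(-3*408 + 308) = 1/(-1224 + 308) = 1/(-916) = -1/916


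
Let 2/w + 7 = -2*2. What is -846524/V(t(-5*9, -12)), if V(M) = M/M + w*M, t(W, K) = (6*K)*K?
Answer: 9311764/1717 ≈ 5423.3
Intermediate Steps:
w = -2/11 (w = 2/(-7 - 2*2) = 2/(-7 - 4) = 2/(-11) = 2*(-1/11) = -2/11 ≈ -0.18182)
t(W, K) = 6*K²
V(M) = 1 - 2*M/11 (V(M) = M/M - 2*M/11 = 1 - 2*M/11)
-846524/V(t(-5*9, -12)) = -846524/(1 - 12*(-12)²/11) = -846524/(1 - 12*144/11) = -846524/(1 - 2/11*864) = -846524/(1 - 1728/11) = -846524/(-1717/11) = -846524*(-11/1717) = 9311764/1717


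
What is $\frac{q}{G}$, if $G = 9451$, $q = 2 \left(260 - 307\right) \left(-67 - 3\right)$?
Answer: $\frac{6580}{9451} \approx 0.69622$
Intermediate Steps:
$q = 6580$ ($q = 2 \left(\left(-47\right) \left(-70\right)\right) = 2 \cdot 3290 = 6580$)
$\frac{q}{G} = \frac{6580}{9451}$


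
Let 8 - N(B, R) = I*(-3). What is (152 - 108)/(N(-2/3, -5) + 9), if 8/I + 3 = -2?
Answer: 220/61 ≈ 3.6066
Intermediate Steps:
I = -8/5 (I = 8/(-3 - 2) = 8/(-5) = 8*(-⅕) = -8/5 ≈ -1.6000)
N(B, R) = 16/5 (N(B, R) = 8 - (-8)*(-3)/5 = 8 - 1*24/5 = 8 - 24/5 = 16/5)
(152 - 108)/(N(-2/3, -5) + 9) = (152 - 108)/(16/5 + 9) = 44/(61/5) = (5/61)*44 = 220/61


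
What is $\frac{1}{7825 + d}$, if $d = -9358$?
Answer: $- \frac{1}{1533} \approx -0.00065232$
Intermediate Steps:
$\frac{1}{7825 + d} = \frac{1}{7825 - 9358} = \frac{1}{-1533} = - \frac{1}{1533}$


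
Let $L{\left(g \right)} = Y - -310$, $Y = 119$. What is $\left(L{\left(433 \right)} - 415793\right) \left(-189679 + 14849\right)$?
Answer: $72618088120$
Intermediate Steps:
$L{\left(g \right)} = 429$ ($L{\left(g \right)} = 119 - -310 = 119 + 310 = 429$)
$\left(L{\left(433 \right)} - 415793\right) \left(-189679 + 14849\right) = \left(429 - 415793\right) \left(-189679 + 14849\right) = \left(-415364\right) \left(-174830\right) = 72618088120$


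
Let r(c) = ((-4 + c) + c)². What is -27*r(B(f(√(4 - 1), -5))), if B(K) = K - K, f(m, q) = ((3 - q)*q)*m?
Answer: -432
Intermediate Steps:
f(m, q) = m*q*(3 - q) (f(m, q) = (q*(3 - q))*m = m*q*(3 - q))
B(K) = 0
r(c) = (-4 + 2*c)²
-27*r(B(f(√(4 - 1), -5))) = -108*(-2 + 0)² = -108*(-2)² = -108*4 = -27*16 = -432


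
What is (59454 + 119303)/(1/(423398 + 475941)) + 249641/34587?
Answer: 794330682794906/4941 ≈ 1.6076e+11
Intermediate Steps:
(59454 + 119303)/(1/(423398 + 475941)) + 249641/34587 = 178757/(1/899339) + 249641*(1/34587) = 178757/(1/899339) + 35663/4941 = 178757*899339 + 35663/4941 = 160763141623 + 35663/4941 = 794330682794906/4941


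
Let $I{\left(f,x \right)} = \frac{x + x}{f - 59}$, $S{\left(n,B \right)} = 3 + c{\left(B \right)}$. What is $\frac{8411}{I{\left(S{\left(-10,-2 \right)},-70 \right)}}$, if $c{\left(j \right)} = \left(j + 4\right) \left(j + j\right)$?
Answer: $\frac{134576}{35} \approx 3845.0$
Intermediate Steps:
$c{\left(j \right)} = 2 j \left(4 + j\right)$ ($c{\left(j \right)} = \left(4 + j\right) 2 j = 2 j \left(4 + j\right)$)
$S{\left(n,B \right)} = 3 + 2 B \left(4 + B\right)$
$I{\left(f,x \right)} = \frac{2 x}{-59 + f}$
$\frac{8411}{I{\left(S{\left(-10,-2 \right)},-70 \right)}} = \frac{8411}{2 \left(-70\right) \frac{1}{-59 + \left(3 + 2 \left(-2\right) \left(4 - 2\right)\right)}} = \frac{8411}{2 \left(-70\right) \frac{1}{-59 + \left(3 + 2 \left(-2\right) 2\right)}} = \frac{8411}{2 \left(-70\right) \frac{1}{-59 + \left(3 - 8\right)}} = \frac{8411}{2 \left(-70\right) \frac{1}{-59 - 5}} = \frac{8411}{2 \left(-70\right) \frac{1}{-64}} = \frac{8411}{2 \left(-70\right) \left(- \frac{1}{64}\right)} = \frac{8411}{\frac{35}{16}} = 8411 \cdot \frac{16}{35} = \frac{134576}{35}$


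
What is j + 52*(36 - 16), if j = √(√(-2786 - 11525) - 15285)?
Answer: 1040 + √(-15285 + I*√14311) ≈ 1040.5 + 123.63*I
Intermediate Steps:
j = √(-15285 + I*√14311) (j = √(√(-14311) - 15285) = √(I*√14311 - 15285) = √(-15285 + I*√14311) ≈ 0.4838 + 123.63*I)
j + 52*(36 - 16) = √(-15285 + I*√14311) + 52*(36 - 16) = √(-15285 + I*√14311) + 52*20 = √(-15285 + I*√14311) + 1040 = 1040 + √(-15285 + I*√14311)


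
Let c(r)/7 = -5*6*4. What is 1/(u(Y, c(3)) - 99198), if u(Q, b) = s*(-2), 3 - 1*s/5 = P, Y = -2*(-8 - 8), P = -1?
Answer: -1/99238 ≈ -1.0077e-5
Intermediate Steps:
c(r) = -840 (c(r) = 7*(-5*6*4) = 7*(-30*4) = 7*(-120) = -840)
Y = 32 (Y = -2*(-16) = 32)
s = 20 (s = 15 - 5*(-1) = 15 + 5 = 20)
u(Q, b) = -40 (u(Q, b) = 20*(-2) = -40)
1/(u(Y, c(3)) - 99198) = 1/(-40 - 99198) = 1/(-99238) = -1/99238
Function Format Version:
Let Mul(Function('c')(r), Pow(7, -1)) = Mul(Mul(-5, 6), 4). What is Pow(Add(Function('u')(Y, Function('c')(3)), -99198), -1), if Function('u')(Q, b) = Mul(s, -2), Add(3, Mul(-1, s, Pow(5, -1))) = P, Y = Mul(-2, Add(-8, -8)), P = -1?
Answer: Rational(-1, 99238) ≈ -1.0077e-5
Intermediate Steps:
Function('c')(r) = -840 (Function('c')(r) = Mul(7, Mul(Mul(-5, 6), 4)) = Mul(7, Mul(-30, 4)) = Mul(7, -120) = -840)
Y = 32 (Y = Mul(-2, -16) = 32)
s = 20 (s = Add(15, Mul(-5, -1)) = Add(15, 5) = 20)
Function('u')(Q, b) = -40 (Function('u')(Q, b) = Mul(20, -2) = -40)
Pow(Add(Function('u')(Y, Function('c')(3)), -99198), -1) = Pow(Add(-40, -99198), -1) = Pow(-99238, -1) = Rational(-1, 99238)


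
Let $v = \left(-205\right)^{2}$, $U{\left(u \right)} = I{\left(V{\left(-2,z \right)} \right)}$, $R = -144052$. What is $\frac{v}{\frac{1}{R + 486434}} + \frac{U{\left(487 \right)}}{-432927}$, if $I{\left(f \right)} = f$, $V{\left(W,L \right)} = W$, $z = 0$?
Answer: $\frac{6229214969090852}{432927} \approx 1.4389 \cdot 10^{10}$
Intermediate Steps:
$U{\left(u \right)} = -2$
$v = 42025$
$\frac{v}{\frac{1}{R + 486434}} + \frac{U{\left(487 \right)}}{-432927} = \frac{42025}{\frac{1}{-144052 + 486434}} - \frac{2}{-432927} = \frac{42025}{\frac{1}{342382}} - - \frac{2}{432927} = 42025 \frac{1}{\frac{1}{342382}} + \frac{2}{432927} = 42025 \cdot 342382 + \frac{2}{432927} = 14388603550 + \frac{2}{432927} = \frac{6229214969090852}{432927}$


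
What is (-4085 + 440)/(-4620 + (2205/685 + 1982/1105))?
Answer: 551798325/698639861 ≈ 0.78982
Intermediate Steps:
(-4085 + 440)/(-4620 + (2205/685 + 1982/1105)) = -3645/(-4620 + (2205*(1/685) + 1982*(1/1105))) = -3645/(-4620 + (441/137 + 1982/1105)) = -3645/(-4620 + 758839/151385) = -3645/(-698639861/151385) = -3645*(-151385/698639861) = 551798325/698639861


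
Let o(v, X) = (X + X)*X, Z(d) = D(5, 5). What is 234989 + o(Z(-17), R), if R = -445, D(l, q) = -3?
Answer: 631039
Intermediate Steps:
Z(d) = -3
o(v, X) = 2*X² (o(v, X) = (2*X)*X = 2*X²)
234989 + o(Z(-17), R) = 234989 + 2*(-445)² = 234989 + 2*198025 = 234989 + 396050 = 631039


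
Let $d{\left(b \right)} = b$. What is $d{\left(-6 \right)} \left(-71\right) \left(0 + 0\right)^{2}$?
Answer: $0$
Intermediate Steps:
$d{\left(-6 \right)} \left(-71\right) \left(0 + 0\right)^{2} = \left(-6\right) \left(-71\right) \left(0 + 0\right)^{2} = 426 \cdot 0^{2} = 426 \cdot 0 = 0$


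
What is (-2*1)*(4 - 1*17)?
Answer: 26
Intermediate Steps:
(-2*1)*(4 - 1*17) = -2*(4 - 17) = -2*(-13) = 26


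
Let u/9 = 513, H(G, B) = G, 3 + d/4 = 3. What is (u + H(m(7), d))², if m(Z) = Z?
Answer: 21381376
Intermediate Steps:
d = 0 (d = -12 + 4*3 = -12 + 12 = 0)
u = 4617 (u = 9*513 = 4617)
(u + H(m(7), d))² = (4617 + 7)² = 4624² = 21381376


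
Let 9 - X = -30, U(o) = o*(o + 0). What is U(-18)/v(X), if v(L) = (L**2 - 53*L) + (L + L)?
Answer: -9/13 ≈ -0.69231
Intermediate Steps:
U(o) = o**2 (U(o) = o*o = o**2)
X = 39 (X = 9 - 1*(-30) = 9 + 30 = 39)
v(L) = L**2 - 51*L (v(L) = (L**2 - 53*L) + 2*L = L**2 - 51*L)
U(-18)/v(X) = (-18)**2/((39*(-51 + 39))) = 324/((39*(-12))) = 324/(-468) = 324*(-1/468) = -9/13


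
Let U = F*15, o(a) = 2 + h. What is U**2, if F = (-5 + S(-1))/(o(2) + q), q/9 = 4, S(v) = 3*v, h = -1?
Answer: 14400/1369 ≈ 10.519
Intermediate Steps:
o(a) = 1 (o(a) = 2 - 1 = 1)
q = 36 (q = 9*4 = 36)
F = -8/37 (F = (-5 + 3*(-1))/(1 + 36) = (-5 - 3)/37 = -8*1/37 = -8/37 ≈ -0.21622)
U = -120/37 (U = -8/37*15 = -120/37 ≈ -3.2432)
U**2 = (-120/37)**2 = 14400/1369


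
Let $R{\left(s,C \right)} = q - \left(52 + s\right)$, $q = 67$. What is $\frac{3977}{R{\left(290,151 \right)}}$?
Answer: $- \frac{3977}{275} \approx -14.462$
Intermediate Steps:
$R{\left(s,C \right)} = 15 - s$ ($R{\left(s,C \right)} = 67 - \left(52 + s\right) = 15 - s$)
$\frac{3977}{R{\left(290,151 \right)}} = \frac{3977}{15 - 290} = \frac{3977}{-275} = 3977 \left(- \frac{1}{275}\right) = - \frac{3977}{275}$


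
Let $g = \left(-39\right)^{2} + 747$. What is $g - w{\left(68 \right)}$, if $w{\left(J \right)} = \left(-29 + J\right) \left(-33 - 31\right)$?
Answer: $4764$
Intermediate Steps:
$w{\left(J \right)} = 1856 - 64 J$ ($w{\left(J \right)} = \left(-29 + J\right) \left(-64\right) = 1856 - 64 J$)
$g = 2268$ ($g = 1521 + 747 = 2268$)
$g - w{\left(68 \right)} = 2268 - \left(1856 - 4352\right) = 2268 - -2496 = 2268 + 2496 = 4764$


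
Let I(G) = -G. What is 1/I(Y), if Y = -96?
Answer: 1/96 ≈ 0.010417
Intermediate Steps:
1/I(Y) = 1/(-1*(-96)) = 1/96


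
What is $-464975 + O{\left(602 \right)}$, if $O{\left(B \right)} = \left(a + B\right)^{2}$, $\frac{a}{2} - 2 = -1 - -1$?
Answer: $-97739$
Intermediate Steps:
$a = 4$ ($a = 4 + 2 \left(-1 - -1\right) = 4 + 2 \left(-1 + 1\right) = 4 + 2 \cdot 0 = 4 + 0 = 4$)
$O{\left(B \right)} = \left(4 + B\right)^{2}$
$-464975 + O{\left(602 \right)} = -464975 + \left(4 + 602\right)^{2} = -464975 + 606^{2} = -464975 + 367236 = -97739$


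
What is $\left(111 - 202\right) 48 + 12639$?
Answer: $8271$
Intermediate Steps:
$\left(111 - 202\right) 48 + 12639 = \left(-91\right) 48 + 12639 = -4368 + 12639 = 8271$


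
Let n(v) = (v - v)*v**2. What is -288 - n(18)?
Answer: -288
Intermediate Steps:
n(v) = 0 (n(v) = 0*v**2 = 0)
-288 - n(18) = -288 - 1*0 = -288 + 0 = -288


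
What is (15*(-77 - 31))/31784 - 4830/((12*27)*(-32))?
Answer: 2848345/6865344 ≈ 0.41489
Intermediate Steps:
(15*(-77 - 31))/31784 - 4830/((12*27)*(-32)) = (15*(-108))*(1/31784) - 4830/(324*(-32)) = -1620*1/31784 - 4830/(-10368) = -405/7946 - 4830*(-1/10368) = -405/7946 + 805/1728 = 2848345/6865344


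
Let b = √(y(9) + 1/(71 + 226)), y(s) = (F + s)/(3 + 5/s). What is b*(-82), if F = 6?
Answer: -41*√2648382/396 ≈ -168.49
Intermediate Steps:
y(s) = (6 + s)/(3 + 5/s)
b = √2648382/792 (b = √(9*(6 + 9)/(5 + 3*9) + 1/(71 + 226)) = √(9*15/(5 + 27) + 1/297) = √(9*15/32 + 1/297) = √(9*(1/32)*15 + 1/297) = √(135/32 + 1/297) = √(40127/9504) = √2648382/792 ≈ 2.0548)
b*(-82) = (√2648382/792)*(-82) = -41*√2648382/396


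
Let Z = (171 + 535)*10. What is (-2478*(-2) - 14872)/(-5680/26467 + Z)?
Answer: -65611693/46712835 ≈ -1.4046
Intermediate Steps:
Z = 7060 (Z = 706*10 = 7060)
(-2478*(-2) - 14872)/(-5680/26467 + Z) = (-2478*(-2) - 14872)/(-5680/26467 + 7060) = (4956 - 14872)/(-5680*1/26467 + 7060) = -9916/(-5680/26467 + 7060) = -9916/186851340/26467 = -9916*26467/186851340 = -65611693/46712835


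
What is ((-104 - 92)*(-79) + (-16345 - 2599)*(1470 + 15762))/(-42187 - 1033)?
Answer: 81606881/10805 ≈ 7552.7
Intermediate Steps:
((-104 - 92)*(-79) + (-16345 - 2599)*(1470 + 15762))/(-42187 - 1033) = (-196*(-79) - 18944*17232)/(-43220) = (15484 - 326443008)*(-1/43220) = -326427524*(-1/43220) = 81606881/10805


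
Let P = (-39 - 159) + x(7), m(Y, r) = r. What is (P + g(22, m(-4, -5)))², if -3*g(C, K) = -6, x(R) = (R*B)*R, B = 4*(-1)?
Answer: 153664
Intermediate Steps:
B = -4
x(R) = -4*R² (x(R) = (R*(-4))*R = (-4*R)*R = -4*R²)
g(C, K) = 2 (g(C, K) = -⅓*(-6) = 2)
P = -394 (P = (-39 - 159) - 4*7² = -198 - 4*49 = -198 - 196 = -394)
(P + g(22, m(-4, -5)))² = (-394 + 2)² = (-392)² = 153664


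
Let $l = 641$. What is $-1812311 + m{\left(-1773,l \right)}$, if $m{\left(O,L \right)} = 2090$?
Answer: $-1810221$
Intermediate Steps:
$-1812311 + m{\left(-1773,l \right)} = -1812311 + 2090 = -1810221$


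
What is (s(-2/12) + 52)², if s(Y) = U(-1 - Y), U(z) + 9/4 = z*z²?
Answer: 112805641/46656 ≈ 2417.8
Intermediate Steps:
U(z) = -9/4 + z³ (U(z) = -9/4 + z*z² = -9/4 + z³)
s(Y) = -9/4 + (-1 - Y)³
(s(-2/12) + 52)² = ((-9/4 - (1 - 2/12)³) + 52)² = ((-9/4 - (1 - 2*1/12)³) + 52)² = ((-9/4 - (1 - ⅙)³) + 52)² = ((-9/4 - (⅚)³) + 52)² = ((-9/4 - 1*125/216) + 52)² = ((-9/4 - 125/216) + 52)² = (-611/216 + 52)² = (10621/216)² = 112805641/46656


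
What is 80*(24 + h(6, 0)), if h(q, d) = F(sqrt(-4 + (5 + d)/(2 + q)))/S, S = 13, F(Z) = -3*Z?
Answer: 1920 - 180*I*sqrt(6)/13 ≈ 1920.0 - 33.916*I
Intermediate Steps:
h(q, d) = -3*sqrt(-4 + (5 + d)/(2 + q))/13
80*(24 + h(6, 0)) = 80*(24 - 3*I*sqrt(3 - 1*0 + 4*6)/sqrt(2 + 6)/13) = 80*(24 - 3*I*sqrt(2)*sqrt(3 + 0 + 24)/4/13) = 80*(24 - 3*3*I*sqrt(6)/4/13) = 80*(24 - 9*I*sqrt(6)/52) = 1920 - 180*I*sqrt(6)/13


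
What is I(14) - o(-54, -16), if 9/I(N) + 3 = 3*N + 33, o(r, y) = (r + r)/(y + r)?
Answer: -397/280 ≈ -1.4179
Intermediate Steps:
o(r, y) = 2*r/(r + y) (o(r, y) = (2*r)/(r + y) = 2*r/(r + y))
I(N) = 9/(30 + 3*N) (I(N) = 9/(-3 + (3*N + 33)) = 9/(-3 + (33 + 3*N)) = 9/(30 + 3*N))
I(14) - o(-54, -16) = 3/(10 + 14) - 2*(-54)/(-54 - 16) = 3/24 - 2*(-54)/(-70) = 3*(1/24) - 2*(-54)*(-1)/70 = 1/8 - 1*54/35 = 1/8 - 54/35 = -397/280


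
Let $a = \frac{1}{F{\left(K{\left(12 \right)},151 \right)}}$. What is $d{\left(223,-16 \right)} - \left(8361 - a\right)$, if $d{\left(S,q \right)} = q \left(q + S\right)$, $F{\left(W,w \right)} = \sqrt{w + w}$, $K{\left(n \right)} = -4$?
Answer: $-11673 + \frac{\sqrt{302}}{302} \approx -11673.0$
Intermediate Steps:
$F{\left(W,w \right)} = \sqrt{2} \sqrt{w}$ ($F{\left(W,w \right)} = \sqrt{2 w} = \sqrt{2} \sqrt{w}$)
$a = \frac{\sqrt{302}}{302}$ ($a = \frac{1}{\sqrt{2} \sqrt{151}} = \frac{1}{\sqrt{302}} = \frac{\sqrt{302}}{302} \approx 0.057544$)
$d{\left(S,q \right)} = q \left(S + q\right)$
$d{\left(223,-16 \right)} - \left(8361 - a\right) = - 16 \left(223 - 16\right) - \left(8361 - \frac{\sqrt{302}}{302}\right) = \left(-16\right) 207 - \left(8361 - \frac{\sqrt{302}}{302}\right) = -3312 - \left(8361 - \frac{\sqrt{302}}{302}\right) = -11673 + \frac{\sqrt{302}}{302}$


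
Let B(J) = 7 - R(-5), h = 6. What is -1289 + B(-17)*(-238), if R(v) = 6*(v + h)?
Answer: -1527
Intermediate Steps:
R(v) = 36 + 6*v (R(v) = 6*(v + 6) = 6*(6 + v) = 36 + 6*v)
B(J) = 1 (B(J) = 7 - (36 + 6*(-5)) = 7 - (36 - 30) = 7 - 1*6 = 7 - 6 = 1)
-1289 + B(-17)*(-238) = -1289 + 1*(-238) = -1289 - 238 = -1527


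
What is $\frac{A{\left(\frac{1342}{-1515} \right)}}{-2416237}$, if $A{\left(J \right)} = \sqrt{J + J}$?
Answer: $- \frac{2 i \sqrt{1016565}}{3660599055} \approx - 5.5087 \cdot 10^{-7} i$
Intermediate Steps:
$A{\left(J \right)} = \sqrt{2} \sqrt{J}$ ($A{\left(J \right)} = \sqrt{2 J} = \sqrt{2} \sqrt{J}$)
$\frac{A{\left(\frac{1342}{-1515} \right)}}{-2416237} = \frac{\sqrt{2} \sqrt{\frac{1342}{-1515}}}{-2416237} = \sqrt{2} \sqrt{1342 \left(- \frac{1}{1515}\right)} \left(- \frac{1}{2416237}\right) = \sqrt{2} \sqrt{- \frac{1342}{1515}} \left(- \frac{1}{2416237}\right) = \sqrt{2} \frac{i \sqrt{2033130}}{1515} \left(- \frac{1}{2416237}\right) = \frac{2 i \sqrt{1016565}}{1515} \left(- \frac{1}{2416237}\right) = - \frac{2 i \sqrt{1016565}}{3660599055}$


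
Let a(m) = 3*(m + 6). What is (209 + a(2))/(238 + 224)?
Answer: 233/462 ≈ 0.50433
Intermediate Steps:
a(m) = 18 + 3*m (a(m) = 3*(6 + m) = 18 + 3*m)
(209 + a(2))/(238 + 224) = (209 + (18 + 3*2))/(238 + 224) = (209 + (18 + 6))/462 = (209 + 24)*(1/462) = 233*(1/462) = 233/462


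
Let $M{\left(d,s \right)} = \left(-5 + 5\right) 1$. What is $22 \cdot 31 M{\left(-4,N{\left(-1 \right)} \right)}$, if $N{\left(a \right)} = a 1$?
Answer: $0$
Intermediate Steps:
$N{\left(a \right)} = a$
$M{\left(d,s \right)} = 0$ ($M{\left(d,s \right)} = 0 \cdot 1 = 0$)
$22 \cdot 31 M{\left(-4,N{\left(-1 \right)} \right)} = 22 \cdot 31 \cdot 0 = 682 \cdot 0 = 0$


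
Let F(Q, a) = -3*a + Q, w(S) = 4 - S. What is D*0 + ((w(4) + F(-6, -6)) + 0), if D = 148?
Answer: 12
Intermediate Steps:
F(Q, a) = Q - 3*a
D*0 + ((w(4) + F(-6, -6)) + 0) = 148*0 + (((4 - 1*4) + (-6 - 3*(-6))) + 0) = 0 + (((4 - 4) + (-6 + 18)) + 0) = 0 + ((0 + 12) + 0) = 0 + (12 + 0) = 0 + 12 = 12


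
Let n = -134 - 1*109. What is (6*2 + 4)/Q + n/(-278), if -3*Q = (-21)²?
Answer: 31273/40866 ≈ 0.76526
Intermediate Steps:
n = -243 (n = -134 - 109 = -243)
Q = -147 (Q = -⅓*(-21)² = -⅓*441 = -147)
(6*2 + 4)/Q + n/(-278) = (6*2 + 4)/(-147) - 243/(-278) = (12 + 4)*(-1/147) - 243*(-1/278) = 16*(-1/147) + 243/278 = -16/147 + 243/278 = 31273/40866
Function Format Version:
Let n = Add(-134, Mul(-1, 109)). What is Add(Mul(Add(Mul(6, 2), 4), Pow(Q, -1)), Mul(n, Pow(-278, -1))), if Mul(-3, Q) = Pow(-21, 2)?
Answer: Rational(31273, 40866) ≈ 0.76526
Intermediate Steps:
n = -243 (n = Add(-134, -109) = -243)
Q = -147 (Q = Mul(Rational(-1, 3), Pow(-21, 2)) = Mul(Rational(-1, 3), 441) = -147)
Add(Mul(Add(Mul(6, 2), 4), Pow(Q, -1)), Mul(n, Pow(-278, -1))) = Add(Mul(Add(Mul(6, 2), 4), Pow(-147, -1)), Mul(-243, Pow(-278, -1))) = Add(Mul(Add(12, 4), Rational(-1, 147)), Mul(-243, Rational(-1, 278))) = Add(Mul(16, Rational(-1, 147)), Rational(243, 278)) = Add(Rational(-16, 147), Rational(243, 278)) = Rational(31273, 40866)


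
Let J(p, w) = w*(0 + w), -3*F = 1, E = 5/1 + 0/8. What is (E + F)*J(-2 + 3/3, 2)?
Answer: 56/3 ≈ 18.667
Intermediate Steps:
E = 5 (E = 5*1 + 0*(⅛) = 5 + 0 = 5)
F = -⅓ (F = -⅓*1 = -⅓ ≈ -0.33333)
J(p, w) = w² (J(p, w) = w*w = w²)
(E + F)*J(-2 + 3/3, 2) = (5 - ⅓)*2² = (14/3)*4 = 56/3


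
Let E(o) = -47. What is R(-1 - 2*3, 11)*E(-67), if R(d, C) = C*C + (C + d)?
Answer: -5875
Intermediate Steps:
R(d, C) = C + d + C² (R(d, C) = C² + (C + d) = C + d + C²)
R(-1 - 2*3, 11)*E(-67) = (11 + (-1 - 2*3) + 11²)*(-47) = (11 + (-1 - 6) + 121)*(-47) = (11 - 7 + 121)*(-47) = 125*(-47) = -5875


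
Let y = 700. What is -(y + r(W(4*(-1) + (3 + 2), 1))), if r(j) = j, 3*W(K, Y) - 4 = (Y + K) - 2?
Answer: -2104/3 ≈ -701.33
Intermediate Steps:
W(K, Y) = 2/3 + K/3 + Y/3 (W(K, Y) = 4/3 + ((Y + K) - 2)/3 = 4/3 + ((K + Y) - 2)/3 = 4/3 + (-2 + K + Y)/3 = 4/3 + (-2/3 + K/3 + Y/3) = 2/3 + K/3 + Y/3)
-(y + r(W(4*(-1) + (3 + 2), 1))) = -(700 + (2/3 + (4*(-1) + (3 + 2))/3 + (1/3)*1)) = -(700 + (2/3 + (-4 + 5)/3 + 1/3)) = -(700 + (2/3 + (1/3)*1 + 1/3)) = -(700 + (2/3 + 1/3 + 1/3)) = -(700 + 4/3) = -1*2104/3 = -2104/3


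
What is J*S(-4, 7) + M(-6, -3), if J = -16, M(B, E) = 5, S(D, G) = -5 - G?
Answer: 197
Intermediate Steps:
J*S(-4, 7) + M(-6, -3) = -16*(-5 - 1*7) + 5 = -16*(-5 - 7) + 5 = -16*(-12) + 5 = 192 + 5 = 197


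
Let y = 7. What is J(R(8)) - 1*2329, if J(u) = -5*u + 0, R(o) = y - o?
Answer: -2324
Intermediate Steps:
R(o) = 7 - o
J(u) = -5*u
J(R(8)) - 1*2329 = -5*(7 - 1*8) - 1*2329 = -5*(7 - 8) - 2329 = -5*(-1) - 2329 = 5 - 2329 = -2324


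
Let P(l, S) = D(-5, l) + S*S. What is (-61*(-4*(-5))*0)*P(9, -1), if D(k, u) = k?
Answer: 0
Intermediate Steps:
P(l, S) = -5 + S² (P(l, S) = -5 + S*S = -5 + S²)
(-61*(-4*(-5))*0)*P(9, -1) = (-61*(-4*(-5))*0)*(-5 + (-1)²) = (-1220*0)*(-5 + 1) = -61*0*(-4) = 0*(-4) = 0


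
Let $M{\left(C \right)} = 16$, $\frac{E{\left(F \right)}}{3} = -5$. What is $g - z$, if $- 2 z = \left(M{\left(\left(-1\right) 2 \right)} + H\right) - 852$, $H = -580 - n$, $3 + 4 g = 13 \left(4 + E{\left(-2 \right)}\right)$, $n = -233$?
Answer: $-628$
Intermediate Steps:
$E{\left(F \right)} = -15$ ($E{\left(F \right)} = 3 \left(-5\right) = -15$)
$g = - \frac{73}{2}$ ($g = - \frac{3}{4} + \frac{13 \left(4 - 15\right)}{4} = - \frac{3}{4} + \frac{13 \left(-11\right)}{4} = - \frac{3}{4} + \frac{1}{4} \left(-143\right) = - \frac{3}{4} - \frac{143}{4} = - \frac{73}{2} \approx -36.5$)
$H = -347$ ($H = -580 - -233 = -580 + 233 = -347$)
$z = \frac{1183}{2}$ ($z = - \frac{\left(16 - 347\right) - 852}{2} = - \frac{-331 - 852}{2} = \left(- \frac{1}{2}\right) \left(-1183\right) = \frac{1183}{2} \approx 591.5$)
$g - z = - \frac{73}{2} - \frac{1183}{2} = -628$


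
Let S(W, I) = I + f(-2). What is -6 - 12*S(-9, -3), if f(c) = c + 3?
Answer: 18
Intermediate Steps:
f(c) = 3 + c
S(W, I) = 1 + I (S(W, I) = I + (3 - 2) = I + 1 = 1 + I)
-6 - 12*S(-9, -3) = -6 - 12*(1 - 3) = -6 - 12*(-2) = -6 + 24 = 18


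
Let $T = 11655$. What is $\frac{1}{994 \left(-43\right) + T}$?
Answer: $- \frac{1}{31087} \approx -3.2168 \cdot 10^{-5}$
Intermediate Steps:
$\frac{1}{994 \left(-43\right) + T} = \frac{1}{994 \left(-43\right) + 11655} = \frac{1}{-42742 + 11655} = \frac{1}{-31087} = - \frac{1}{31087}$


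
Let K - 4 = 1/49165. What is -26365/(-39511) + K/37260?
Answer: 48305494756271/72379722816900 ≈ 0.66739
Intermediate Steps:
K = 196661/49165 (K = 4 + 1/49165 = 196661/49165 ≈ 4.0000)
-26365/(-39511) + K/37260 = -26365/(-39511) + (196661/49165)/37260 = -26365*(-1/39511) + (196661/49165)*(1/37260) = 26365/39511 + 196661/1831887900 = 48305494756271/72379722816900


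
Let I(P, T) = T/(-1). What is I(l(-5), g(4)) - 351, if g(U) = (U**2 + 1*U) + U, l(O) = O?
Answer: -375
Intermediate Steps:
g(U) = U**2 + 2*U (g(U) = (U**2 + U) + U = (U + U**2) + U = U**2 + 2*U)
I(P, T) = -T (I(P, T) = T*(-1) = -T)
I(l(-5), g(4)) - 351 = -4*(2 + 4) - 351 = -4*6 - 351 = -1*24 - 351 = -24 - 351 = -375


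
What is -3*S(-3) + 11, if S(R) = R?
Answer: 20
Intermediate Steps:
-3*S(-3) + 11 = -3*(-3) + 11 = 9 + 11 = 20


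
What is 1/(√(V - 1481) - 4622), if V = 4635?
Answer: -2311/10679865 - √3154/21359730 ≈ -0.00021902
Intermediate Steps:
1/(√(V - 1481) - 4622) = 1/(√(4635 - 1481) - 4622) = 1/(√3154 - 4622) = 1/(-4622 + √3154)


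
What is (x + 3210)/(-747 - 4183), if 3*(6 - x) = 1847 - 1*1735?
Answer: -4768/7395 ≈ -0.64476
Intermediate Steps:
x = -94/3 (x = 6 - (1847 - 1*1735)/3 = 6 - (1847 - 1735)/3 = 6 - 1/3*112 = 6 - 112/3 = -94/3 ≈ -31.333)
(x + 3210)/(-747 - 4183) = (-94/3 + 3210)/(-747 - 4183) = (9536/3)/(-4930) = (9536/3)*(-1/4930) = -4768/7395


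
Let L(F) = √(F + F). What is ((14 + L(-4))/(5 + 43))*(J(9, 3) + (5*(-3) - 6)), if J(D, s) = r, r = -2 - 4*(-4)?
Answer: -49/24 - 7*I*√2/24 ≈ -2.0417 - 0.41248*I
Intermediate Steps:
r = 14 (r = -2 - 1*(-16) = -2 + 16 = 14)
L(F) = √2*√F (L(F) = √(2*F) = √2*√F)
J(D, s) = 14
((14 + L(-4))/(5 + 43))*(J(9, 3) + (5*(-3) - 6)) = ((14 + √2*√(-4))/(5 + 43))*(14 + (5*(-3) - 6)) = ((14 + √2*(2*I))/48)*(14 + (-15 - 6)) = ((14 + 2*I*√2)*(1/48))*(14 - 21) = (7/24 + I*√2/24)*(-7) = -49/24 - 7*I*√2/24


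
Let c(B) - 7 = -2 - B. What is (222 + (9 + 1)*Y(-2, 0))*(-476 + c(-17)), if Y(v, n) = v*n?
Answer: -100788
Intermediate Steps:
c(B) = 5 - B (c(B) = 7 + (-2 - B) = 5 - B)
Y(v, n) = n*v
(222 + (9 + 1)*Y(-2, 0))*(-476 + c(-17)) = (222 + (9 + 1)*(0*(-2)))*(-476 + (5 - 1*(-17))) = (222 + 10*0)*(-476 + (5 + 17)) = (222 + 0)*(-476 + 22) = 222*(-454) = -100788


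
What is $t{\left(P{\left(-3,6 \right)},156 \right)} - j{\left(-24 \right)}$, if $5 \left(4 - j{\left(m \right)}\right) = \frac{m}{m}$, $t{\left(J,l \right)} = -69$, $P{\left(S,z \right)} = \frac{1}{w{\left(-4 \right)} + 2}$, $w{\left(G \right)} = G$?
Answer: $- \frac{364}{5} \approx -72.8$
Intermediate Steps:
$P{\left(S,z \right)} = - \frac{1}{2}$ ($P{\left(S,z \right)} = \frac{1}{-4 + 2} = \frac{1}{-2} = - \frac{1}{2}$)
$j{\left(m \right)} = \frac{19}{5}$ ($j{\left(m \right)} = 4 - \frac{m \frac{1}{m}}{5} = 4 - \frac{1}{5} = \frac{19}{5}$)
$t{\left(P{\left(-3,6 \right)},156 \right)} - j{\left(-24 \right)} = -69 - \frac{19}{5} = - \frac{364}{5}$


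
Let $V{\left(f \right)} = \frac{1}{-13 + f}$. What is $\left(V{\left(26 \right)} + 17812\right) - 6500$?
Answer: $\frac{147057}{13} \approx 11312.0$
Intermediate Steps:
$\left(V{\left(26 \right)} + 17812\right) - 6500 = \left(\frac{1}{-13 + 26} + 17812\right) - 6500 = \left(\frac{1}{13} + 17812\right) - 6500 = \frac{231557}{13} - 6500 = \frac{147057}{13}$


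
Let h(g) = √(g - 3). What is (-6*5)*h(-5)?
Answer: -60*I*√2 ≈ -84.853*I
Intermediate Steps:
h(g) = √(-3 + g)
(-6*5)*h(-5) = (-6*5)*√(-3 - 5) = -60*I*√2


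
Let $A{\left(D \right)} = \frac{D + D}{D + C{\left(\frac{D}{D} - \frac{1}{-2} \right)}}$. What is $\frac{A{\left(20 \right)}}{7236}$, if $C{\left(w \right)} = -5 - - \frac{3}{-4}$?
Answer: $\frac{40}{103113} \approx 0.00038792$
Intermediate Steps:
$C{\left(w \right)} = - \frac{23}{4}$ ($C{\left(w \right)} = -5 - \left(-3\right) \left(- \frac{1}{4}\right) = -5 - \frac{3}{4} = - \frac{23}{4}$)
$A{\left(D \right)} = \frac{2 D}{- \frac{23}{4} + D}$ ($A{\left(D \right)} = \frac{D + D}{D - \frac{23}{4}} = \frac{2 D}{- \frac{23}{4} + D}$)
$\frac{A{\left(20 \right)}}{7236} = \frac{8 \cdot 20 \frac{1}{-23 + 4 \cdot 20}}{7236} = 8 \cdot 20 \frac{1}{-23 + 80} \cdot \frac{1}{7236} = 8 \cdot 20 \cdot \frac{1}{57} \cdot \frac{1}{7236} = \frac{160}{57} \cdot \frac{1}{7236} = \frac{40}{103113}$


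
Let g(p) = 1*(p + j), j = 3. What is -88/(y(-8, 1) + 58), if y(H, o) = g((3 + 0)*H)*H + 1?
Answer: -88/227 ≈ -0.38767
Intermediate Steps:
g(p) = 3 + p (g(p) = 1*(p + 3) = 1*(3 + p) = 3 + p)
y(H, o) = 1 + H*(3 + 3*H) (y(H, o) = (3 + (3 + 0)*H)*H + 1 = (3 + 3*H)*H + 1 = H*(3 + 3*H) + 1 = 1 + H*(3 + 3*H))
-88/(y(-8, 1) + 58) = -88/((1 + 3*(-8)*(1 - 8)) + 58) = -88/((1 + 3*(-8)*(-7)) + 58) = -88/((1 + 168) + 58) = -88/(169 + 58) = -88/227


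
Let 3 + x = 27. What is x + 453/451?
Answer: 11277/451 ≈ 25.004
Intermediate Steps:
x = 24 (x = -3 + 27 = 24)
x + 453/451 = 24 + 453/451 = 11277/451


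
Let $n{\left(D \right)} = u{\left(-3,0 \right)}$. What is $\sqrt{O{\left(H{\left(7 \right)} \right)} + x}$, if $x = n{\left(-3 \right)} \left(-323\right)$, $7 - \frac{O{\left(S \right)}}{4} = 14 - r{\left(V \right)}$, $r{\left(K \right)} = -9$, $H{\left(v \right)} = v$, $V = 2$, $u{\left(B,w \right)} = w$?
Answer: $8 i \approx 8.0 i$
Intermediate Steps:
$n{\left(D \right)} = 0$
$O{\left(S \right)} = -64$ ($O{\left(S \right)} = 28 - 4 \left(14 - -9\right) = 28 - 4 \left(14 + 9\right) = 28 - 92 = -64$)
$x = 0$ ($x = 0 \left(-323\right) = 0$)
$\sqrt{O{\left(H{\left(7 \right)} \right)} + x} = \sqrt{-64 + 0} = \sqrt{-64} = 8 i$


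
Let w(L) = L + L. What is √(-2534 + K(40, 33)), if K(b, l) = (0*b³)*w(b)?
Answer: I*√2534 ≈ 50.339*I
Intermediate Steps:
w(L) = 2*L
K(b, l) = 0 (K(b, l) = (0*b³)*(2*b) = 0*(2*b) = 0)
√(-2534 + K(40, 33)) = √(-2534 + 0) = √(-2534) = I*√2534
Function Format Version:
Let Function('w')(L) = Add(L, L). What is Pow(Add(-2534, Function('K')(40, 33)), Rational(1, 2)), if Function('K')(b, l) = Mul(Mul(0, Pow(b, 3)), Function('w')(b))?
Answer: Mul(I, Pow(2534, Rational(1, 2))) ≈ Mul(50.339, I)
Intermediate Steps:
Function('w')(L) = Mul(2, L)
Function('K')(b, l) = 0 (Function('K')(b, l) = Mul(Mul(0, Pow(b, 3)), Mul(2, b)) = Mul(0, Mul(2, b)) = 0)
Pow(Add(-2534, Function('K')(40, 33)), Rational(1, 2)) = Pow(Add(-2534, 0), Rational(1, 2)) = Pow(-2534, Rational(1, 2)) = Mul(I, Pow(2534, Rational(1, 2)))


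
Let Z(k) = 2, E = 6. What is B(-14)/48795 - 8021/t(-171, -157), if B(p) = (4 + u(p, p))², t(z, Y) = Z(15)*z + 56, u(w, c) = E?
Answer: 6021743/214698 ≈ 28.048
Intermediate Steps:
u(w, c) = 6
t(z, Y) = 56 + 2*z (t(z, Y) = 2*z + 56 = 56 + 2*z)
B(p) = 100 (B(p) = (4 + 6)² = 10² = 100)
B(-14)/48795 - 8021/t(-171, -157) = 100/48795 - 8021/(56 + 2*(-171)) = 100*(1/48795) - 8021/(56 - 342) = 20/9759 - 8021/(-286) = 20/9759 - 8021*(-1/286) = 20/9759 + 617/22 = 6021743/214698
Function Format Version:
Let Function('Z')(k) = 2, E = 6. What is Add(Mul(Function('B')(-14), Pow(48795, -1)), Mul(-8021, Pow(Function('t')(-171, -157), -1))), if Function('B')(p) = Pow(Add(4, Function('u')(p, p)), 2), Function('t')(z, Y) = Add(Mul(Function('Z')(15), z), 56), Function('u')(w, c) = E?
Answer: Rational(6021743, 214698) ≈ 28.048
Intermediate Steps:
Function('u')(w, c) = 6
Function('t')(z, Y) = Add(56, Mul(2, z)) (Function('t')(z, Y) = Add(Mul(2, z), 56) = Add(56, Mul(2, z)))
Function('B')(p) = 100 (Function('B')(p) = Pow(Add(4, 6), 2) = Pow(10, 2) = 100)
Add(Mul(Function('B')(-14), Pow(48795, -1)), Mul(-8021, Pow(Function('t')(-171, -157), -1))) = Add(Mul(100, Pow(48795, -1)), Mul(-8021, Pow(Add(56, Mul(2, -171)), -1))) = Add(Mul(100, Rational(1, 48795)), Mul(-8021, Pow(Add(56, -342), -1))) = Add(Rational(20, 9759), Mul(-8021, Pow(-286, -1))) = Add(Rational(20, 9759), Mul(-8021, Rational(-1, 286))) = Add(Rational(20, 9759), Rational(617, 22)) = Rational(6021743, 214698)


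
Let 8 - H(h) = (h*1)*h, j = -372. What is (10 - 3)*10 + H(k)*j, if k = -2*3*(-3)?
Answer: 117622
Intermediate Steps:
k = 18 (k = -6*(-3) = 18)
H(h) = 8 - h**2 (H(h) = 8 - h*1*h = 8 - h*h = 8 - h**2)
(10 - 3)*10 + H(k)*j = (10 - 3)*10 + (8 - 1*18**2)*(-372) = 7*10 + (8 - 1*324)*(-372) = 70 + (8 - 324)*(-372) = 70 - 316*(-372) = 70 + 117552 = 117622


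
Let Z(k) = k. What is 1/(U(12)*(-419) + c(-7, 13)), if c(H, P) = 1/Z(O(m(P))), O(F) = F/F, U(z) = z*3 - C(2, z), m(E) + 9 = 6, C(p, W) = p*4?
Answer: -1/11731 ≈ -8.5244e-5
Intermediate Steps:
C(p, W) = 4*p
m(E) = -3 (m(E) = -9 + 6 = -3)
U(z) = -8 + 3*z (U(z) = z*3 - 4*2 = 3*z - 1*8 = 3*z - 8 = -8 + 3*z)
O(F) = 1
c(H, P) = 1 (c(H, P) = 1/1 = 1)
1/(U(12)*(-419) + c(-7, 13)) = 1/((-8 + 3*12)*(-419) + 1) = 1/((-8 + 36)*(-419) + 1) = 1/(28*(-419) + 1) = 1/(-11732 + 1) = 1/(-11731) = -1/11731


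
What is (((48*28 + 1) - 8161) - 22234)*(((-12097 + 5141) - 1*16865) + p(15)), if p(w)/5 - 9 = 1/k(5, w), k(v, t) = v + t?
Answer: 1381371075/2 ≈ 6.9069e+8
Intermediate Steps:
k(v, t) = t + v
p(w) = 45 + 5/(5 + w) (p(w) = 45 + 5/(w + 5) = 45 + 5/(5 + w))
(((48*28 + 1) - 8161) - 22234)*(((-12097 + 5141) - 1*16865) + p(15)) = (((48*28 + 1) - 8161) - 22234)*(((-12097 + 5141) - 1*16865) + 5*(46 + 9*15)/(5 + 15)) = (((1344 + 1) - 8161) - 22234)*((-6956 - 16865) + 5*(46 + 135)/20) = ((1345 - 8161) - 22234)*(-23821 + 5*(1/20)*181) = (-6816 - 22234)*(-23821 + 181/4) = -29050*(-95103/4) = 1381371075/2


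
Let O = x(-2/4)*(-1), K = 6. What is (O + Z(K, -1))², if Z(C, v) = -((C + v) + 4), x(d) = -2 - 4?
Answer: 9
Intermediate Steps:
x(d) = -6
O = 6 (O = -6*(-1) = 6)
Z(C, v) = -4 - C - v (Z(C, v) = -(4 + C + v) = -4 - C - v)
(O + Z(K, -1))² = (6 + (-4 - 1*6 - 1*(-1)))² = (6 + (-4 - 6 + 1))² = (6 - 9)² = (-3)² = 9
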